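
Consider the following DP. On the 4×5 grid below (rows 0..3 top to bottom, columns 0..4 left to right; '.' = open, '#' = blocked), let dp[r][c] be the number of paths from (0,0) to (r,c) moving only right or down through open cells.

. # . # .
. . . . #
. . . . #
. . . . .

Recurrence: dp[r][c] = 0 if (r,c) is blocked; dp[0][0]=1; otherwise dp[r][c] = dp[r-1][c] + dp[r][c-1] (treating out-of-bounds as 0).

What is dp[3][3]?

10

r\c   0   1   2   3   4
  0   1   0   0   0   0
  1   1   1   1   1   0
  2   1   2   3   4   0
  3   1   3   6  10  10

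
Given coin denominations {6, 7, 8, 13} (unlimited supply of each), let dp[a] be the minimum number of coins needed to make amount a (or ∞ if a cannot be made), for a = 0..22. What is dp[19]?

2

 a  0  1  2  3  4  5  6  7  8  9 10 11 12 13 14 15 16 17 18 19 20 21 22
dp  0  -  -  -  -  -  1  1  1  -  -  -  2  1  2  2  2  -  3  2  2  2  3
(- denotes ∞ / unreachable)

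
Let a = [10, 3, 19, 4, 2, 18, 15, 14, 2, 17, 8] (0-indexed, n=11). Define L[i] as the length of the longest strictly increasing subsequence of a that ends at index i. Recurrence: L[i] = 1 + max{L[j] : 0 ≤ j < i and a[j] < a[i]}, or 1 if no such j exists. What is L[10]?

3

   i    0    1    2    3    4    5    6    7    8    9   10
a[i]   10    3   19    4    2   18   15   14    2   17    8
L[i]    1    1    2    2    1    3    3    3    1    4    3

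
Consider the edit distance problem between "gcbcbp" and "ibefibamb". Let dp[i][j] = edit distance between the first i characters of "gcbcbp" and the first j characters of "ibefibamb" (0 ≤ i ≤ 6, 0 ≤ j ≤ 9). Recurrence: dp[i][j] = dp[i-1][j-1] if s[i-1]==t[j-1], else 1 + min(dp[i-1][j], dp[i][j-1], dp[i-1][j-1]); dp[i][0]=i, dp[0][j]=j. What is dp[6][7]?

6

   ''  i  b  e  f  i  b  a  m  b
''  0  1  2  3  4  5  6  7  8  9
 g  1  1  2  3  4  5  6  7  8  9
 c  2  2  2  3  4  5  6  7  8  9
 b  3  3  2  3  4  5  5  6  7  8
 c  4  4  3  3  4  5  6  6  7  8
 b  5  5  4  4  4  5  5  6  7  7
 p  6  6  5  5  5  5  6  6  7  8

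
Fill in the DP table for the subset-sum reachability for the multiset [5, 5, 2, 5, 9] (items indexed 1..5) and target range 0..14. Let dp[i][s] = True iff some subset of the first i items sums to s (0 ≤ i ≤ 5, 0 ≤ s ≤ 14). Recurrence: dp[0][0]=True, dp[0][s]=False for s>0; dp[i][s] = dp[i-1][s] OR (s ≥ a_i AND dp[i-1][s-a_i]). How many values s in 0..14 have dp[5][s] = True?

9

i\s   0   1   2   3   4   5   6   7   8   9  10  11  12  13  14
  0   T   F   F   F   F   F   F   F   F   F   F   F   F   F   F
  1   T   F   F   F   F   T   F   F   F   F   F   F   F   F   F
  2   T   F   F   F   F   T   F   F   F   F   T   F   F   F   F
  3   T   F   T   F   F   T   F   T   F   F   T   F   T   F   F
  4   T   F   T   F   F   T   F   T   F   F   T   F   T   F   F
  5   T   F   T   F   F   T   F   T   F   T   T   T   T   F   T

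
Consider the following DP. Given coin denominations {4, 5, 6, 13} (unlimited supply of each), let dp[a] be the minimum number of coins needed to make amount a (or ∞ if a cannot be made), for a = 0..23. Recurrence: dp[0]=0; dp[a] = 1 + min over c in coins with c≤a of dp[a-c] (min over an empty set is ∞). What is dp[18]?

 a  0  1  2  3  4  5  6  7  8  9 10 11 12 13 14 15 16 17 18 19 20 21 22 23
dp  0  -  -  -  1  1  1  -  2  2  2  2  2  1  3  3  3  2  2  2  4  3  3  3
(- denotes ∞ / unreachable)

2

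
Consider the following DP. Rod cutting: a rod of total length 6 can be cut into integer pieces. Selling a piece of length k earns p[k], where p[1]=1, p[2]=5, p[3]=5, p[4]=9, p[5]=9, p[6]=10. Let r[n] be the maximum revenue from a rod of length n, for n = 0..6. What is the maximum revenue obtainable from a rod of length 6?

15

   n    0    1    2    3    4    5    6
r[n]    0    1    5    6   10   11   15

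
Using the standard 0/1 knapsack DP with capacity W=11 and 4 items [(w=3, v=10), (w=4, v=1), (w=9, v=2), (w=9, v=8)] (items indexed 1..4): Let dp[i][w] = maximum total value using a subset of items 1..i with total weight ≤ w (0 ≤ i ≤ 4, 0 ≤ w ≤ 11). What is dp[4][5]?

i\w   0   1   2   3   4   5   6   7   8   9  10  11
  0   0   0   0   0   0   0   0   0   0   0   0   0
  1   0   0   0  10  10  10  10  10  10  10  10  10
  2   0   0   0  10  10  10  10  11  11  11  11  11
  3   0   0   0  10  10  10  10  11  11  11  11  11
  4   0   0   0  10  10  10  10  11  11  11  11  11

10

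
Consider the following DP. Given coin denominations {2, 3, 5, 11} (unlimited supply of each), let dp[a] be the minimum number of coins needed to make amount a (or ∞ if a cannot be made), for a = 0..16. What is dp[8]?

 a  0  1  2  3  4  5  6  7  8  9 10 11 12 13 14 15 16
dp  0  -  1  1  2  1  2  2  2  3  2  1  3  2  2  3  2
(- denotes ∞ / unreachable)

2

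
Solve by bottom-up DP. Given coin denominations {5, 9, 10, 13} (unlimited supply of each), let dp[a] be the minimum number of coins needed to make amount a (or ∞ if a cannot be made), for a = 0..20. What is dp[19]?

 a  0  1  2  3  4  5  6  7  8  9 10 11 12 13 14 15 16 17 18 19 20
dp  0  -  -  -  -  1  -  -  -  1  1  -  -  1  2  2  -  -  2  2  2
(- denotes ∞ / unreachable)

2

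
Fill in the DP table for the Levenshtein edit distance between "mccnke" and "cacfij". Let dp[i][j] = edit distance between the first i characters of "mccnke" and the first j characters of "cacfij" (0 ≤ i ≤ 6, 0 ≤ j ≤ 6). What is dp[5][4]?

   ''  c  a  c  f  i  j
''  0  1  2  3  4  5  6
 m  1  1  2  3  4  5  6
 c  2  1  2  2  3  4  5
 c  3  2  2  2  3  4  5
 n  4  3  3  3  3  4  5
 k  5  4  4  4  4  4  5
 e  6  5  5  5  5  5  5

4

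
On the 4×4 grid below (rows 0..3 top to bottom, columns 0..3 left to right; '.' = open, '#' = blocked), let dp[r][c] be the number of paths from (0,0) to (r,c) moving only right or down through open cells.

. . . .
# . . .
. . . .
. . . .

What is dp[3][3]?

r\c   0   1   2   3
  0   1   1   1   1
  1   0   1   2   3
  2   0   1   3   6
  3   0   1   4  10

10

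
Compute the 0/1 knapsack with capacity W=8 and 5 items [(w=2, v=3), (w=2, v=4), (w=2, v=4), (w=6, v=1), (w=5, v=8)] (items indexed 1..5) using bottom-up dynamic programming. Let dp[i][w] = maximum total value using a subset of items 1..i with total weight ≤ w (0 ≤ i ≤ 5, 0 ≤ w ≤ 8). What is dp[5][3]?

4

i\w   0   1   2   3   4   5   6   7   8
  0   0   0   0   0   0   0   0   0   0
  1   0   0   3   3   3   3   3   3   3
  2   0   0   4   4   7   7   7   7   7
  3   0   0   4   4   8   8  11  11  11
  4   0   0   4   4   8   8  11  11  11
  5   0   0   4   4   8   8  11  12  12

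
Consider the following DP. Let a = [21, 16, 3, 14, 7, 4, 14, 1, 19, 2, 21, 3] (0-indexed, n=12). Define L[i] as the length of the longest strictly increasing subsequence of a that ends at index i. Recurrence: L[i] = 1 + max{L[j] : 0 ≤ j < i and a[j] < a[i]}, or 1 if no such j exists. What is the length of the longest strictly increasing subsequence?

5

   i    0    1    2    3    4    5    6    7    8    9   10   11
a[i]   21   16    3   14    7    4   14    1   19    2   21    3
L[i]    1    1    1    2    2    2    3    1    4    2    5    3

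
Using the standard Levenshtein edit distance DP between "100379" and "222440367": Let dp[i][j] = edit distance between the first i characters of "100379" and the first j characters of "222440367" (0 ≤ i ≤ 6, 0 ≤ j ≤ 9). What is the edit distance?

   ''  2  2  2  4  4  0  3  6  7
''  0  1  2  3  4  5  6  7  8  9
 1  1  1  2  3  4  5  6  7  8  9
 0  2  2  2  3  4  5  5  6  7  8
 0  3  3  3  3  4  5  5  6  7  8
 3  4  4  4  4  4  5  6  5  6  7
 7  5  5  5  5  5  5  6  6  6  6
 9  6  6  6  6  6  6  6  7  7  7

7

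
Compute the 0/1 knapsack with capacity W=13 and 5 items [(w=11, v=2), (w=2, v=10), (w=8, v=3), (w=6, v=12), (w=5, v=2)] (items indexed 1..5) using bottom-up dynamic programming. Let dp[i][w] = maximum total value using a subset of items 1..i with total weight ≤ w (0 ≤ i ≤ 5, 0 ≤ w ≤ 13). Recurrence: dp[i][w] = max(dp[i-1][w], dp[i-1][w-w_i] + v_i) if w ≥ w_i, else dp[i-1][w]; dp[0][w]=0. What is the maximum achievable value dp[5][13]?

24

i\w   0   1   2   3   4   5   6   7   8   9  10  11  12  13
  0   0   0   0   0   0   0   0   0   0   0   0   0   0   0
  1   0   0   0   0   0   0   0   0   0   0   0   2   2   2
  2   0   0  10  10  10  10  10  10  10  10  10  10  10  12
  3   0   0  10  10  10  10  10  10  10  10  13  13  13  13
  4   0   0  10  10  10  10  12  12  22  22  22  22  22  22
  5   0   0  10  10  10  10  12  12  22  22  22  22  22  24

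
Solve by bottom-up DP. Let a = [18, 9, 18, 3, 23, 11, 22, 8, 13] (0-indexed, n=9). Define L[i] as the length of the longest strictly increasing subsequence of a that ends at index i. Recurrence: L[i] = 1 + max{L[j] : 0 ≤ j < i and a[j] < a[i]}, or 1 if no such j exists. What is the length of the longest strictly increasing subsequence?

3

   i    0    1    2    3    4    5    6    7    8
a[i]   18    9   18    3   23   11   22    8   13
L[i]    1    1    2    1    3    2    3    2    3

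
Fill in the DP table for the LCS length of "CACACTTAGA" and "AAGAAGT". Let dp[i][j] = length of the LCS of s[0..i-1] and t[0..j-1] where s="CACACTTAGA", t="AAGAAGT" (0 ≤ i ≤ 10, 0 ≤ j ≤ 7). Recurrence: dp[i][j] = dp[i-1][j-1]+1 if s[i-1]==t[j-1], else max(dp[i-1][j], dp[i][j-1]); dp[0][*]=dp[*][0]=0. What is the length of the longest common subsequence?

   ''  A  A  G  A  A  G  T
''  0  0  0  0  0  0  0  0
 C  0  0  0  0  0  0  0  0
 A  0  1  1  1  1  1  1  1
 C  0  1  1  1  1  1  1  1
 A  0  1  2  2  2  2  2  2
 C  0  1  2  2  2  2  2  2
 T  0  1  2  2  2  2  2  3
 T  0  1  2  2  2  2  2  3
 A  0  1  2  2  3  3  3  3
 G  0  1  2  3  3  3  4  4
 A  0  1  2  3  4  4  4  4

4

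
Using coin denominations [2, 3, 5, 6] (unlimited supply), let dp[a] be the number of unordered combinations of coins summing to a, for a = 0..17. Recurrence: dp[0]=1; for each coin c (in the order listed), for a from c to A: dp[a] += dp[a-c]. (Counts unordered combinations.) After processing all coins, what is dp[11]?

after  coin     0     1     2     3     4     5     6     7     8     9    10    11    12    13    14    15    16    17
          2     1     0     1     0     1     0     1     0     1     0     1     0     1     0     1     0     1     0
          3     1     0     1     1     1     1     2     1     2     2     2     2     3     2     3     3     3     3
          5     1     0     1     1     1     2     2     2     3     3     4     4     5     5     6     7     7     8
          6     1     0     1     1     1     2     3     2     4     4     5     6     8     7    10    11    12    14

6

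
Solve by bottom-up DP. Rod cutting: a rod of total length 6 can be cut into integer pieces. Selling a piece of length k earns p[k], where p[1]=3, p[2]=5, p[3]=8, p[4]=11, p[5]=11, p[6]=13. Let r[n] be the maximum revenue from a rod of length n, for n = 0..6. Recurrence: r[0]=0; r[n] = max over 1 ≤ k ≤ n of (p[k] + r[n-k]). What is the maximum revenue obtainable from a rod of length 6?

18

   n    0    1    2    3    4    5    6
r[n]    0    3    6    9   12   15   18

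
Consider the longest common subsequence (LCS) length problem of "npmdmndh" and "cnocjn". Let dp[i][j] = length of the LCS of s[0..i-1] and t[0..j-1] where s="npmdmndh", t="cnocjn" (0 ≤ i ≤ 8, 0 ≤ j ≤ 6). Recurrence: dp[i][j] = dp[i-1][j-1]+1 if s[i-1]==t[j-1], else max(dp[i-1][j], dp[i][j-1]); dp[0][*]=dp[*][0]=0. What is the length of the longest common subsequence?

2

   ''  c  n  o  c  j  n
''  0  0  0  0  0  0  0
 n  0  0  1  1  1  1  1
 p  0  0  1  1  1  1  1
 m  0  0  1  1  1  1  1
 d  0  0  1  1  1  1  1
 m  0  0  1  1  1  1  1
 n  0  0  1  1  1  1  2
 d  0  0  1  1  1  1  2
 h  0  0  1  1  1  1  2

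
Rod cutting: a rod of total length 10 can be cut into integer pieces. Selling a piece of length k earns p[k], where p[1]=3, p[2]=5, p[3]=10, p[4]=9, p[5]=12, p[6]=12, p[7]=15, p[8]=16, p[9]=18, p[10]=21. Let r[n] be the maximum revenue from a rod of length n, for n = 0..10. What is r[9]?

30

   n    0    1    2    3    4    5    6    7    8    9   10
r[n]    0    3    6   10   13   16   20   23   26   30   33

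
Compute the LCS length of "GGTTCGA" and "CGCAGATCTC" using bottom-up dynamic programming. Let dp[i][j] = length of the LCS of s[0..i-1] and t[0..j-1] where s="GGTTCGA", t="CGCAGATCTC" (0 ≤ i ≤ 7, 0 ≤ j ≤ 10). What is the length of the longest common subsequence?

5

   ''  C  G  C  A  G  A  T  C  T  C
''  0  0  0  0  0  0  0  0  0  0  0
 G  0  0  1  1  1  1  1  1  1  1  1
 G  0  0  1  1  1  2  2  2  2  2  2
 T  0  0  1  1  1  2  2  3  3  3  3
 T  0  0  1  1  1  2  2  3  3  4  4
 C  0  1  1  2  2  2  2  3  4  4  5
 G  0  1  2  2  2  3  3  3  4  4  5
 A  0  1  2  2  3  3  4  4  4  4  5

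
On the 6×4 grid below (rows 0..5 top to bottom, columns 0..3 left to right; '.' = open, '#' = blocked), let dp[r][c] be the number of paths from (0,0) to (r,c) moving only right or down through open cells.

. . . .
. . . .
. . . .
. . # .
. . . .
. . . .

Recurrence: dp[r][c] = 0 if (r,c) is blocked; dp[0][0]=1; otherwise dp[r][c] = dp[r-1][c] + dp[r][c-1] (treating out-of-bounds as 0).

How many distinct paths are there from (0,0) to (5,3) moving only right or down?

r\c   0   1   2   3
  0   1   1   1   1
  1   1   2   3   4
  2   1   3   6  10
  3   1   4   0  10
  4   1   5   5  15
  5   1   6  11  26

26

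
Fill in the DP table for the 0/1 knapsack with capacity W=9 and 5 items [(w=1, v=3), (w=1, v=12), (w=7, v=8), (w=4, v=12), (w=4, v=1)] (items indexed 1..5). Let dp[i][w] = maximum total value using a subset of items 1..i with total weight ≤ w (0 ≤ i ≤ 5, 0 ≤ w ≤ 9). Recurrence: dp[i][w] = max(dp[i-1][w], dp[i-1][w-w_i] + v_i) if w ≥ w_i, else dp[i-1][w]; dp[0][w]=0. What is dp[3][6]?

15

i\w   0   1   2   3   4   5   6   7   8   9
  0   0   0   0   0   0   0   0   0   0   0
  1   0   3   3   3   3   3   3   3   3   3
  2   0  12  15  15  15  15  15  15  15  15
  3   0  12  15  15  15  15  15  15  20  23
  4   0  12  15  15  15  24  27  27  27  27
  5   0  12  15  15  15  24  27  27  27  27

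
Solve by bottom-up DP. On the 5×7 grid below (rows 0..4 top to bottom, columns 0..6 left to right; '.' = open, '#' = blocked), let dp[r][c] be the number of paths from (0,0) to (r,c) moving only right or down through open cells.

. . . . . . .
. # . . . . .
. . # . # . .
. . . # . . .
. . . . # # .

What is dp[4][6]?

13

r\c   0   1   2   3   4   5   6
  0   1   1   1   1   1   1   1
  1   1   0   1   2   3   4   5
  2   1   1   0   2   0   4   9
  3   1   2   2   0   0   4  13
  4   1   3   5   5   0   0  13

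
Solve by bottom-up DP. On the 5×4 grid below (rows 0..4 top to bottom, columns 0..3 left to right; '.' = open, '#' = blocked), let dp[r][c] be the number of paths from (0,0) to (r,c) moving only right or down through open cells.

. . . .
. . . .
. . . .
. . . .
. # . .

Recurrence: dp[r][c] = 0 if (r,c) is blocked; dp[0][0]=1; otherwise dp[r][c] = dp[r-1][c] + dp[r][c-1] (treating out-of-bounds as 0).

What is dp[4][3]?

r\c   0   1   2   3
  0   1   1   1   1
  1   1   2   3   4
  2   1   3   6  10
  3   1   4  10  20
  4   1   0  10  30

30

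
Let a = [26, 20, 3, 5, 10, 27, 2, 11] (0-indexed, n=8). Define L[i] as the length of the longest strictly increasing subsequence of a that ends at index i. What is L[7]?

   i    0    1    2    3    4    5    6    7
a[i]   26   20    3    5   10   27    2   11
L[i]    1    1    1    2    3    4    1    4

4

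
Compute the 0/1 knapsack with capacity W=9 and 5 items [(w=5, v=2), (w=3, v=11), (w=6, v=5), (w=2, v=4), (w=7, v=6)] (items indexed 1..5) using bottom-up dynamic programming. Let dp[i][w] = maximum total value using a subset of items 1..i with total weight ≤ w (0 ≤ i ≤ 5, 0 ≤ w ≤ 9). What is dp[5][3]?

11

i\w   0   1   2   3   4   5   6   7   8   9
  0   0   0   0   0   0   0   0   0   0   0
  1   0   0   0   0   0   2   2   2   2   2
  2   0   0   0  11  11  11  11  11  13  13
  3   0   0   0  11  11  11  11  11  13  16
  4   0   0   4  11  11  15  15  15  15  16
  5   0   0   4  11  11  15  15  15  15  16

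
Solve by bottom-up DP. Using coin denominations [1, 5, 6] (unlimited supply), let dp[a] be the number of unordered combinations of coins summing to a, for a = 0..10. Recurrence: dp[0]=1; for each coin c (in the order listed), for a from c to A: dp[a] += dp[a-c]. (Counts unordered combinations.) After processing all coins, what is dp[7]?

3

after  coin     0     1     2     3     4     5     6     7     8     9    10
          1     1     1     1     1     1     1     1     1     1     1     1
          5     1     1     1     1     1     2     2     2     2     2     3
          6     1     1     1     1     1     2     3     3     3     3     4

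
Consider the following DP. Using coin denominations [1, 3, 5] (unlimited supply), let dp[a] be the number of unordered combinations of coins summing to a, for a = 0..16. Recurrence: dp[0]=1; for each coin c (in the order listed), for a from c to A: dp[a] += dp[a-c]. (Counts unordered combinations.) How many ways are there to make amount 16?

14

after  coin     0     1     2     3     4     5     6     7     8     9    10    11    12    13    14    15    16
          1     1     1     1     1     1     1     1     1     1     1     1     1     1     1     1     1     1
          3     1     1     1     2     2     2     3     3     3     4     4     4     5     5     5     6     6
          5     1     1     1     2     2     3     4     4     5     6     7     8     9    10    11    13    14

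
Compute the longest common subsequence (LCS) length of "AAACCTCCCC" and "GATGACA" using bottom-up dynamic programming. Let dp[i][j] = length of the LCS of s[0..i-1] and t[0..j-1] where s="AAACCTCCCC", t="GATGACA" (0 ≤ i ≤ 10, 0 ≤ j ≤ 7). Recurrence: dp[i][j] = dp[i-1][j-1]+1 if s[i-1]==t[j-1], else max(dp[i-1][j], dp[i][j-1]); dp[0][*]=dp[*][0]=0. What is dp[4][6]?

3

   ''  G  A  T  G  A  C  A
''  0  0  0  0  0  0  0  0
 A  0  0  1  1  1  1  1  1
 A  0  0  1  1  1  2  2  2
 A  0  0  1  1  1  2  2  3
 C  0  0  1  1  1  2  3  3
 C  0  0  1  1  1  2  3  3
 T  0  0  1  2  2  2  3  3
 C  0  0  1  2  2  2  3  3
 C  0  0  1  2  2  2  3  3
 C  0  0  1  2  2  2  3  3
 C  0  0  1  2  2  2  3  3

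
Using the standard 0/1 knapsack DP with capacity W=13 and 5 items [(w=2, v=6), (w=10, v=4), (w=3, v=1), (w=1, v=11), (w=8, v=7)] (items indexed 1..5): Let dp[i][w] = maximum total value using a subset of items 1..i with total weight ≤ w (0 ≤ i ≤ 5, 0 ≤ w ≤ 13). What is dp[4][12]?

18

i\w   0   1   2   3   4   5   6   7   8   9  10  11  12  13
  0   0   0   0   0   0   0   0   0   0   0   0   0   0   0
  1   0   0   6   6   6   6   6   6   6   6   6   6   6   6
  2   0   0   6   6   6   6   6   6   6   6   6   6  10  10
  3   0   0   6   6   6   7   7   7   7   7   7   7  10  10
  4   0  11  11  17  17  17  18  18  18  18  18  18  18  21
  5   0  11  11  17  17  17  18  18  18  18  18  24  24  24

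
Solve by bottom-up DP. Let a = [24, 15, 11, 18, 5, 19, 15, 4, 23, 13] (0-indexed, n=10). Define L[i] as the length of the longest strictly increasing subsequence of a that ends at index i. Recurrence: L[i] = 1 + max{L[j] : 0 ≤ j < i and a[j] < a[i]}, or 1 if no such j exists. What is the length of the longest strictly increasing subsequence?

   i    0    1    2    3    4    5    6    7    8    9
a[i]   24   15   11   18    5   19   15    4   23   13
L[i]    1    1    1    2    1    3    2    1    4    2

4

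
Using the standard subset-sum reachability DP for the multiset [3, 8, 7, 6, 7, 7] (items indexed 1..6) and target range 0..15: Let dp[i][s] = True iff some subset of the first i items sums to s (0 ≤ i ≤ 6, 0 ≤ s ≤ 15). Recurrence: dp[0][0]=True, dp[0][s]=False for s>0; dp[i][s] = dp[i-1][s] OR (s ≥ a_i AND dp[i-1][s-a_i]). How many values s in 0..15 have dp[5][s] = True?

i\s   0   1   2   3   4   5   6   7   8   9  10  11  12  13  14  15
  0   T   F   F   F   F   F   F   F   F   F   F   F   F   F   F   F
  1   T   F   F   T   F   F   F   F   F   F   F   F   F   F   F   F
  2   T   F   F   T   F   F   F   F   T   F   F   T   F   F   F   F
  3   T   F   F   T   F   F   F   T   T   F   T   T   F   F   F   T
  4   T   F   F   T   F   F   T   T   T   T   T   T   F   T   T   T
  5   T   F   F   T   F   F   T   T   T   T   T   T   F   T   T   T
  6   T   F   F   T   F   F   T   T   T   T   T   T   F   T   T   T

11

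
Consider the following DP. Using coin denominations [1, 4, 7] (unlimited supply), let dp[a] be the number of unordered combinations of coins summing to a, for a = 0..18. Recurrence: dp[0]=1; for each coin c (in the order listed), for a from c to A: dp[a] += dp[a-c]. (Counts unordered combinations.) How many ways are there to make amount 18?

after  coin     0     1     2     3     4     5     6     7     8     9    10    11    12    13    14    15    16    17    18
          1     1     1     1     1     1     1     1     1     1     1     1     1     1     1     1     1     1     1     1
          4     1     1     1     1     2     2     2     2     3     3     3     3     4     4     4     4     5     5     5
          7     1     1     1     1     2     2     2     3     4     4     4     5     6     6     7     8     9     9    10

10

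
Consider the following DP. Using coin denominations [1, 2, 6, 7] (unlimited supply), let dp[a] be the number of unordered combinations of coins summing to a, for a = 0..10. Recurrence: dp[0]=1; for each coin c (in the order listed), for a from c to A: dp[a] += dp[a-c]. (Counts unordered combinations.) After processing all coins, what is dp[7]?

after  coin     0     1     2     3     4     5     6     7     8     9    10
          1     1     1     1     1     1     1     1     1     1     1     1
          2     1     1     2     2     3     3     4     4     5     5     6
          6     1     1     2     2     3     3     5     5     7     7     9
          7     1     1     2     2     3     3     5     6     8     9    11

6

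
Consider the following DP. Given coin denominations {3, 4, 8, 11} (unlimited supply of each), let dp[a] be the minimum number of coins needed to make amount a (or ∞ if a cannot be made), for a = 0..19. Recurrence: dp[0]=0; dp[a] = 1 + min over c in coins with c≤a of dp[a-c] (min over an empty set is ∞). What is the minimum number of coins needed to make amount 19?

 a  0  1  2  3  4  5  6  7  8  9 10 11 12 13 14 15 16 17 18 19
dp  0  -  -  1  1  -  2  2  1  3  3  1  2  4  2  2  2  3  3  2
(- denotes ∞ / unreachable)

2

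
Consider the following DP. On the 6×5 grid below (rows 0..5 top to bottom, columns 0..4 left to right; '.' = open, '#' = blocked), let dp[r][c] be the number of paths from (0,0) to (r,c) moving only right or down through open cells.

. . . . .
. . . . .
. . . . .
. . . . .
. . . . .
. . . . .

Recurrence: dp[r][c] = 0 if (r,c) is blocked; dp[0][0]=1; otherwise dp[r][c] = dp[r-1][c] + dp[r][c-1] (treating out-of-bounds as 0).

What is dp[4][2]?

r\c   0   1   2   3   4
  0   1   1   1   1   1
  1   1   2   3   4   5
  2   1   3   6  10  15
  3   1   4  10  20  35
  4   1   5  15  35  70
  5   1   6  21  56 126

15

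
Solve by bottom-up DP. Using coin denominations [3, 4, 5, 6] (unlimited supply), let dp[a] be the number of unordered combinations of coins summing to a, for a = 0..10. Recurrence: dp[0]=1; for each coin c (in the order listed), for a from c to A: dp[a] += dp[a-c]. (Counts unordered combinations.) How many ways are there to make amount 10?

after  coin     0     1     2     3     4     5     6     7     8     9    10
          3     1     0     0     1     0     0     1     0     0     1     0
          4     1     0     0     1     1     0     1     1     1     1     1
          5     1     0     0     1     1     1     1     1     2     2     2
          6     1     0     0     1     1     1     2     1     2     3     3

3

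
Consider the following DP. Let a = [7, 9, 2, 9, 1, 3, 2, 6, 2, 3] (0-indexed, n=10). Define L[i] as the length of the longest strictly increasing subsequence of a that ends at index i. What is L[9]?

3

   i    0    1    2    3    4    5    6    7    8    9
a[i]    7    9    2    9    1    3    2    6    2    3
L[i]    1    2    1    2    1    2    2    3    2    3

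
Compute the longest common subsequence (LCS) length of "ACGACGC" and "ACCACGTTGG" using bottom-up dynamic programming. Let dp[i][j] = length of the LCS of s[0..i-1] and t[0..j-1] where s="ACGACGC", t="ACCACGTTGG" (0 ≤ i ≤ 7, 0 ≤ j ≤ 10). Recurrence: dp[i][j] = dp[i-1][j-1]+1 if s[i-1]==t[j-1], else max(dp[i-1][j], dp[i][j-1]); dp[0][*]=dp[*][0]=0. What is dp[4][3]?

   ''  A  C  C  A  C  G  T  T  G  G
''  0  0  0  0  0  0  0  0  0  0  0
 A  0  1  1  1  1  1  1  1  1  1  1
 C  0  1  2  2  2  2  2  2  2  2  2
 G  0  1  2  2  2  2  3  3  3  3  3
 A  0  1  2  2  3  3  3  3  3  3  3
 C  0  1  2  3  3  4  4  4  4  4  4
 G  0  1  2  3  3  4  5  5  5  5  5
 C  0  1  2  3  3  4  5  5  5  5  5

2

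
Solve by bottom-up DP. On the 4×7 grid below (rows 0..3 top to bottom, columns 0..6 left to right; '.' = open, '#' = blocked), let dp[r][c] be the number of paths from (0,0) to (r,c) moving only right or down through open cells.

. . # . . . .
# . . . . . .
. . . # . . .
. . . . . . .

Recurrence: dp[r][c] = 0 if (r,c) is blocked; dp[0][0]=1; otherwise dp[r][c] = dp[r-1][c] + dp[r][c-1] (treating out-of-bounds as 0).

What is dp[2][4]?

r\c   0   1   2   3   4   5   6
  0   1   1   0   0   0   0   0
  1   0   1   1   1   1   1   1
  2   0   1   2   0   1   2   3
  3   0   1   3   3   4   6   9

1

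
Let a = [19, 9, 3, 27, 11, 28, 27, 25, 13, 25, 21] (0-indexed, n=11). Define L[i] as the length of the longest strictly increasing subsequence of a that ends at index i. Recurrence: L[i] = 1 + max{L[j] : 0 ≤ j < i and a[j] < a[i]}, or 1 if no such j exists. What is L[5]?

   i    0    1    2    3    4    5    6    7    8    9   10
a[i]   19    9    3   27   11   28   27   25   13   25   21
L[i]    1    1    1    2    2    3    3    3    3    4    4

3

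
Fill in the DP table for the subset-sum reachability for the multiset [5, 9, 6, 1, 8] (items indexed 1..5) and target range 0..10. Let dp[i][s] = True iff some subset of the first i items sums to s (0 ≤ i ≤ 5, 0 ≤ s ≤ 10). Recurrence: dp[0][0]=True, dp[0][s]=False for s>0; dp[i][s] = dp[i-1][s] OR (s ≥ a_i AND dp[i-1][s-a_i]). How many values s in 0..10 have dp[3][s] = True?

4

i\s   0   1   2   3   4   5   6   7   8   9  10
  0   T   F   F   F   F   F   F   F   F   F   F
  1   T   F   F   F   F   T   F   F   F   F   F
  2   T   F   F   F   F   T   F   F   F   T   F
  3   T   F   F   F   F   T   T   F   F   T   F
  4   T   T   F   F   F   T   T   T   F   T   T
  5   T   T   F   F   F   T   T   T   T   T   T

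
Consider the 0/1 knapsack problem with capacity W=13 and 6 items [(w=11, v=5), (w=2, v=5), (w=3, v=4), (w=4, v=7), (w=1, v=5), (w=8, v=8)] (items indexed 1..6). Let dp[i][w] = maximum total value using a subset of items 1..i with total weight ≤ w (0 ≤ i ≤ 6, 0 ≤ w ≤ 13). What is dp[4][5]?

9

i\w   0   1   2   3   4   5   6   7   8   9  10  11  12  13
  0   0   0   0   0   0   0   0   0   0   0   0   0   0   0
  1   0   0   0   0   0   0   0   0   0   0   0   5   5   5
  2   0   0   5   5   5   5   5   5   5   5   5   5   5  10
  3   0   0   5   5   5   9   9   9   9   9   9   9   9  10
  4   0   0   5   5   7   9  12  12  12  16  16  16  16  16
  5   0   5   5  10  10  12  14  17  17  17  21  21  21  21
  6   0   5   5  10  10  12  14  17  17  17  21  21  21  21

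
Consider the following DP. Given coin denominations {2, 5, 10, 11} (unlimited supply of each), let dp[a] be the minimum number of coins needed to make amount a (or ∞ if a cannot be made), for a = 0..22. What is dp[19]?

4

 a  0  1  2  3  4  5  6  7  8  9 10 11 12 13 14 15 16 17 18 19 20 21 22
dp  0  -  1  -  2  1  3  2  4  3  1  1  2  2  3  2  2  3  3  4  2  2  2
(- denotes ∞ / unreachable)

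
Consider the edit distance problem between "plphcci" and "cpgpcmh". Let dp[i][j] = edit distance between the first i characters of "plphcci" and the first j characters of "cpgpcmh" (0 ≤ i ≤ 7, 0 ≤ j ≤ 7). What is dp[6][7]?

5

   ''  c  p  g  p  c  m  h
''  0  1  2  3  4  5  6  7
 p  1  1  1  2  3  4  5  6
 l  2  2  2  2  3  4  5  6
 p  3  3  2  3  2  3  4  5
 h  4  4  3  3  3  3  4  4
 c  5  4  4  4  4  3  4  5
 c  6  5  5  5  5  4  4  5
 i  7  6  6  6  6  5  5  5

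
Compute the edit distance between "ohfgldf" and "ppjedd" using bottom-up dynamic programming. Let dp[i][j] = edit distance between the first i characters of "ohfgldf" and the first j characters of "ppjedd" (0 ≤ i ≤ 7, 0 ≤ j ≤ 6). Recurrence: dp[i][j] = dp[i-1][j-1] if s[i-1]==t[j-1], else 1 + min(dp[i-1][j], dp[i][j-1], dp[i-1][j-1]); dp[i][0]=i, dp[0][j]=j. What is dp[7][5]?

   ''  p  p  j  e  d  d
''  0  1  2  3  4  5  6
 o  1  1  2  3  4  5  6
 h  2  2  2  3  4  5  6
 f  3  3  3  3  4  5  6
 g  4  4  4  4  4  5  6
 l  5  5  5  5  5  5  6
 d  6  6  6  6  6  5  5
 f  7  7  7  7  7  6  6

6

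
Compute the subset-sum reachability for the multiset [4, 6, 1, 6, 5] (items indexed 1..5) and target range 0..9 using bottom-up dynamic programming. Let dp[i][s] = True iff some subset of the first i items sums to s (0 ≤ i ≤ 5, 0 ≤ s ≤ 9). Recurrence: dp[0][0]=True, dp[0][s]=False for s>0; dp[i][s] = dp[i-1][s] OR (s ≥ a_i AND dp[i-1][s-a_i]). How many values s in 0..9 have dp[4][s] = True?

6

i\s   0   1   2   3   4   5   6   7   8   9
  0   T   F   F   F   F   F   F   F   F   F
  1   T   F   F   F   T   F   F   F   F   F
  2   T   F   F   F   T   F   T   F   F   F
  3   T   T   F   F   T   T   T   T   F   F
  4   T   T   F   F   T   T   T   T   F   F
  5   T   T   F   F   T   T   T   T   F   T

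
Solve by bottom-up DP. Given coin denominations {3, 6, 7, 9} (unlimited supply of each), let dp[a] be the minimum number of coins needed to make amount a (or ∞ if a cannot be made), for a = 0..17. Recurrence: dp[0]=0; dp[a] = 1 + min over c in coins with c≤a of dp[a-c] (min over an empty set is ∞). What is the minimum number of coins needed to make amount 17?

3

 a  0  1  2  3  4  5  6  7  8  9 10 11 12 13 14 15 16 17
dp  0  -  -  1  -  -  1  1  -  1  2  -  2  2  2  2  2  3
(- denotes ∞ / unreachable)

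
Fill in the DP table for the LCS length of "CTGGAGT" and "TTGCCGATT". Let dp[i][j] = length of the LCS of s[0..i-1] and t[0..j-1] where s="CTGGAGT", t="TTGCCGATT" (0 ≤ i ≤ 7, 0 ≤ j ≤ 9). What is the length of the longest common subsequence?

5

   ''  T  T  G  C  C  G  A  T  T
''  0  0  0  0  0  0  0  0  0  0
 C  0  0  0  0  1  1  1  1  1  1
 T  0  1  1  1  1  1  1  1  2  2
 G  0  1  1  2  2  2  2  2  2  2
 G  0  1  1  2  2  2  3  3  3  3
 A  0  1  1  2  2  2  3  4  4  4
 G  0  1  1  2  2  2  3  4  4  4
 T  0  1  2  2  2  2  3  4  5  5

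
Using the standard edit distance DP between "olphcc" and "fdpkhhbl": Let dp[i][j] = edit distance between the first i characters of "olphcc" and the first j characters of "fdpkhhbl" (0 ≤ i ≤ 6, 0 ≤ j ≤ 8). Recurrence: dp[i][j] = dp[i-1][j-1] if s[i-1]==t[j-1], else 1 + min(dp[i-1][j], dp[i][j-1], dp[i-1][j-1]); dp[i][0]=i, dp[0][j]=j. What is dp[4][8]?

6

   ''  f  d  p  k  h  h  b  l
''  0  1  2  3  4  5  6  7  8
 o  1  1  2  3  4  5  6  7  8
 l  2  2  2  3  4  5  6  7  7
 p  3  3  3  2  3  4  5  6  7
 h  4  4  4  3  3  3  4  5  6
 c  5  5  5  4  4  4  4  5  6
 c  6  6  6  5  5  5  5  5  6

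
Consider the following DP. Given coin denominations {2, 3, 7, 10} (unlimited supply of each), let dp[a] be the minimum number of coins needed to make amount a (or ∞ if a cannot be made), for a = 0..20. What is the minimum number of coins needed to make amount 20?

 a  0  1  2  3  4  5  6  7  8  9 10 11 12 13 14 15 16 17 18 19 20
dp  0  -  1  1  2  2  2  1  3  2  1  3  2  2  2  3  3  2  4  3  2
(- denotes ∞ / unreachable)

2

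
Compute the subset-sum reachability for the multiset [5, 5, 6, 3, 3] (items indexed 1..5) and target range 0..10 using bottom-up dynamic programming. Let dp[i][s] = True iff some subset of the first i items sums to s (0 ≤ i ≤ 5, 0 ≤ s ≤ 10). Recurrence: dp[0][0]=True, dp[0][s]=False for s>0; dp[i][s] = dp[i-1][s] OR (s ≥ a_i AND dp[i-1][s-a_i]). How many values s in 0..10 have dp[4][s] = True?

i\s   0   1   2   3   4   5   6   7   8   9  10
  0   T   F   F   F   F   F   F   F   F   F   F
  1   T   F   F   F   F   T   F   F   F   F   F
  2   T   F   F   F   F   T   F   F   F   F   T
  3   T   F   F   F   F   T   T   F   F   F   T
  4   T   F   F   T   F   T   T   F   T   T   T
  5   T   F   F   T   F   T   T   F   T   T   T

7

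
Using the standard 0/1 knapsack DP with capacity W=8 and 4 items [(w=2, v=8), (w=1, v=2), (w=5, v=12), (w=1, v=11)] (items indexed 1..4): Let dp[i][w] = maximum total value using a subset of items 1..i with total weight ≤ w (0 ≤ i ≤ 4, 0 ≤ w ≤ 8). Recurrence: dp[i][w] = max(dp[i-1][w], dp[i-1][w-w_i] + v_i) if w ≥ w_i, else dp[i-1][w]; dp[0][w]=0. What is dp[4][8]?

i\w   0   1   2   3   4   5   6   7   8
  0   0   0   0   0   0   0   0   0   0
  1   0   0   8   8   8   8   8   8   8
  2   0   2   8  10  10  10  10  10  10
  3   0   2   8  10  10  12  14  20  22
  4   0  11  13  19  21  21  23  25  31

31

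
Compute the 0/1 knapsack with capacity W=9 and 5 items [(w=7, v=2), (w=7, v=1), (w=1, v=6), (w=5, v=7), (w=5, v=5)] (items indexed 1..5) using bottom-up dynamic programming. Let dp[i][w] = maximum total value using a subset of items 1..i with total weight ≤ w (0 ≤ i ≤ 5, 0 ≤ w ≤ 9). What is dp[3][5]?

i\w   0   1   2   3   4   5   6   7   8   9
  0   0   0   0   0   0   0   0   0   0   0
  1   0   0   0   0   0   0   0   2   2   2
  2   0   0   0   0   0   0   0   2   2   2
  3   0   6   6   6   6   6   6   6   8   8
  4   0   6   6   6   6   7  13  13  13  13
  5   0   6   6   6   6   7  13  13  13  13

6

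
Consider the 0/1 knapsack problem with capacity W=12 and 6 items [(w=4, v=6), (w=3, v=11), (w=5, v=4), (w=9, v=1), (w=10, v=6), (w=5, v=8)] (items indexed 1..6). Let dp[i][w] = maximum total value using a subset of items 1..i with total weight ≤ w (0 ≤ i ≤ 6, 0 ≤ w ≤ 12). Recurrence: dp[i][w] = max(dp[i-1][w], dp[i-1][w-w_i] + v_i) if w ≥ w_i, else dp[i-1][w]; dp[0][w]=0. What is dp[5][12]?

21

i\w   0   1   2   3   4   5   6   7   8   9  10  11  12
  0   0   0   0   0   0   0   0   0   0   0   0   0   0
  1   0   0   0   0   6   6   6   6   6   6   6   6   6
  2   0   0   0  11  11  11  11  17  17  17  17  17  17
  3   0   0   0  11  11  11  11  17  17  17  17  17  21
  4   0   0   0  11  11  11  11  17  17  17  17  17  21
  5   0   0   0  11  11  11  11  17  17  17  17  17  21
  6   0   0   0  11  11  11  11  17  19  19  19  19  25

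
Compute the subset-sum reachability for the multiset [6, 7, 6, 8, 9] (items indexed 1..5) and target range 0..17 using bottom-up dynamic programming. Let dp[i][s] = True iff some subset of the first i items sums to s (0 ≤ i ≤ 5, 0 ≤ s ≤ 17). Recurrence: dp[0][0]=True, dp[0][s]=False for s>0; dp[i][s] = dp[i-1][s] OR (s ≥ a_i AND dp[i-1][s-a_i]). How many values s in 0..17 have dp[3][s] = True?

5

i\s   0   1   2   3   4   5   6   7   8   9  10  11  12  13  14  15  16  17
  0   T   F   F   F   F   F   F   F   F   F   F   F   F   F   F   F   F   F
  1   T   F   F   F   F   F   T   F   F   F   F   F   F   F   F   F   F   F
  2   T   F   F   F   F   F   T   T   F   F   F   F   F   T   F   F   F   F
  3   T   F   F   F   F   F   T   T   F   F   F   F   T   T   F   F   F   F
  4   T   F   F   F   F   F   T   T   T   F   F   F   T   T   T   T   F   F
  5   T   F   F   F   F   F   T   T   T   T   F   F   T   T   T   T   T   T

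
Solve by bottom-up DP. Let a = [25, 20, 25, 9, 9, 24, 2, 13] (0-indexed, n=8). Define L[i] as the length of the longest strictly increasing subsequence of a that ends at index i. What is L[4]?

1

   i    0    1    2    3    4    5    6    7
a[i]   25   20   25    9    9   24    2   13
L[i]    1    1    2    1    1    2    1    2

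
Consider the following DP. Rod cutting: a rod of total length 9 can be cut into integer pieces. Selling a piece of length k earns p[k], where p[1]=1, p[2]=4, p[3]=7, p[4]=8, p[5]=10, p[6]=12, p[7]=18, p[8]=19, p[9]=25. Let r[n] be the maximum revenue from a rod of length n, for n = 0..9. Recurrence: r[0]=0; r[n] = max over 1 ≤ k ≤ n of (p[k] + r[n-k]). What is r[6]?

   n    0    1    2    3    4    5    6    7    8    9
r[n]    0    1    4    7    8   11   14   18   19   25

14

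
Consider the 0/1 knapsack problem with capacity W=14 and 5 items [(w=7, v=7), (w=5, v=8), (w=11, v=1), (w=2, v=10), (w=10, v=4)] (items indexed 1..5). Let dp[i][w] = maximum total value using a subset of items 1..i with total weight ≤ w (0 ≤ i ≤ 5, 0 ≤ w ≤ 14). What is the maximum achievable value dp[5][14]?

i\w   0   1   2   3   4   5   6   7   8   9  10  11  12  13  14
  0   0   0   0   0   0   0   0   0   0   0   0   0   0   0   0
  1   0   0   0   0   0   0   0   7   7   7   7   7   7   7   7
  2   0   0   0   0   0   8   8   8   8   8   8   8  15  15  15
  3   0   0   0   0   0   8   8   8   8   8   8   8  15  15  15
  4   0   0  10  10  10  10  10  18  18  18  18  18  18  18  25
  5   0   0  10  10  10  10  10  18  18  18  18  18  18  18  25

25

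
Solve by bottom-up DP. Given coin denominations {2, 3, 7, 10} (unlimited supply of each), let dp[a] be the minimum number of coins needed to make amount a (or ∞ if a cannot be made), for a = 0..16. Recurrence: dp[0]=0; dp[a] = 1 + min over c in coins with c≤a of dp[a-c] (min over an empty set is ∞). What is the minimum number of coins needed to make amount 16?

3

 a  0  1  2  3  4  5  6  7  8  9 10 11 12 13 14 15 16
dp  0  -  1  1  2  2  2  1  3  2  1  3  2  2  2  3  3
(- denotes ∞ / unreachable)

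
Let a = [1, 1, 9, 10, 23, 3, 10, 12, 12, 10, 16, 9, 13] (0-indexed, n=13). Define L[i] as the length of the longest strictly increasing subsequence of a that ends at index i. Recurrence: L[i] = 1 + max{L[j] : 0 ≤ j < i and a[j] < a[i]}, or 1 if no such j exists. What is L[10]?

5

   i    0    1    2    3    4    5    6    7    8    9   10   11   12
a[i]    1    1    9   10   23    3   10   12   12   10   16    9   13
L[i]    1    1    2    3    4    2    3    4    4    3    5    3    5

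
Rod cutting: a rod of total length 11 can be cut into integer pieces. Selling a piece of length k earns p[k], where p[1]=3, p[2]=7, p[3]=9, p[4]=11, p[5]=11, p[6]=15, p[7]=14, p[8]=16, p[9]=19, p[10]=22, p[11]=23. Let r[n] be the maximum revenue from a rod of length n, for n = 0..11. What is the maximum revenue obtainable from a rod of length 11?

   n    0    1    2    3    4    5    6    7    8    9   10   11
r[n]    0    3    7   10   14   17   21   24   28   31   35   38

38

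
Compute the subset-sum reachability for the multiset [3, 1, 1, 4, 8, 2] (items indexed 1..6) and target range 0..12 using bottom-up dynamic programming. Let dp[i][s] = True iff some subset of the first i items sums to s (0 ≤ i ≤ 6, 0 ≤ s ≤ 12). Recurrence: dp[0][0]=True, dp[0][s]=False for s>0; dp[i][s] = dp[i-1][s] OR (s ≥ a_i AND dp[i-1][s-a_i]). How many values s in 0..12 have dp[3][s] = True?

i\s   0   1   2   3   4   5   6   7   8   9  10  11  12
  0   T   F   F   F   F   F   F   F   F   F   F   F   F
  1   T   F   F   T   F   F   F   F   F   F   F   F   F
  2   T   T   F   T   T   F   F   F   F   F   F   F   F
  3   T   T   T   T   T   T   F   F   F   F   F   F   F
  4   T   T   T   T   T   T   T   T   T   T   F   F   F
  5   T   T   T   T   T   T   T   T   T   T   T   T   T
  6   T   T   T   T   T   T   T   T   T   T   T   T   T

6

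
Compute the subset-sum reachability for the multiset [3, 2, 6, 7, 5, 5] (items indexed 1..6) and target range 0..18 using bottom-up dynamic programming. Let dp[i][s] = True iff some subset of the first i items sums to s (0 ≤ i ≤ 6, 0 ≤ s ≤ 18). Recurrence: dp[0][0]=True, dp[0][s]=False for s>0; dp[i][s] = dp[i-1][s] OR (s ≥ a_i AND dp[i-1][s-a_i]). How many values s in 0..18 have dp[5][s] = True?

17

i\s   0   1   2   3   4   5   6   7   8   9  10  11  12  13  14  15  16  17  18
  0   T   F   F   F   F   F   F   F   F   F   F   F   F   F   F   F   F   F   F
  1   T   F   F   T   F   F   F   F   F   F   F   F   F   F   F   F   F   F   F
  2   T   F   T   T   F   T   F   F   F   F   F   F   F   F   F   F   F   F   F
  3   T   F   T   T   F   T   T   F   T   T   F   T   F   F   F   F   F   F   F
  4   T   F   T   T   F   T   T   T   T   T   T   T   T   T   F   T   T   F   T
  5   T   F   T   T   F   T   T   T   T   T   T   T   T   T   T   T   T   T   T
  6   T   F   T   T   F   T   T   T   T   T   T   T   T   T   T   T   T   T   T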